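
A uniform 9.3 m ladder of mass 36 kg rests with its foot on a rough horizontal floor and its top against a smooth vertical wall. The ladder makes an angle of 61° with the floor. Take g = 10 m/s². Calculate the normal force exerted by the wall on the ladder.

Torques about the foot: N_wall · 9.3 sin 61° = 36×10×4.65 cos 61° → N_wall = 99.776 N.

N_wall ≈ 99.8 N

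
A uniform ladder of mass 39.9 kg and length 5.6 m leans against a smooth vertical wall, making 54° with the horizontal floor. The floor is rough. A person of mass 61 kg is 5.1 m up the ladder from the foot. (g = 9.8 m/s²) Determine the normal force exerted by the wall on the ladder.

Torques about the foot: N_wall · 5.6 sin 54° = 39.9×9.8×2.8 cos 54° + 61×9.8×5.1 cos 54° → N_wall = 537.59 N.

N_wall ≈ 538 N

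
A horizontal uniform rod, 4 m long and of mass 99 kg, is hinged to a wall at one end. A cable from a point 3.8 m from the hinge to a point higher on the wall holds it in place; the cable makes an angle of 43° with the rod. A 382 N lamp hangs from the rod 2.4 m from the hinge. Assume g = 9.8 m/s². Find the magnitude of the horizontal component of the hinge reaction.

Take torques about the hinge: T sin 43° · 3.8 = 99×9.8×2 + 382×2.4 = 2857.2 N·m.
So T = 2857.2 / (0.6820 × 3.8) = 1102.5 N.
ΣF_x = 0: H_x = T cos 43° = 806.31 N.

H_x ≈ 806 N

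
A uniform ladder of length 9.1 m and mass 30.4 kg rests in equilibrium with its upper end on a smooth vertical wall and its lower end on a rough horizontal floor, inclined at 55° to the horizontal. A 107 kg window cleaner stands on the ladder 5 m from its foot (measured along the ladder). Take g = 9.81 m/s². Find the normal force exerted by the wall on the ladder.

N_wall ≈ 508 N

Torques about the foot: N_wall · 9.1 sin 55° = 30.4×9.81×4.55 cos 55° + 107×9.81×5 cos 55° → N_wall = 508.25 N.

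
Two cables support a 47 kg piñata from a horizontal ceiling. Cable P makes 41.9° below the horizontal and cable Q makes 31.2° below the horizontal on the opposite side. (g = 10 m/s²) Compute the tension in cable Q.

T_Q ≈ 366 N

Weight W = 47 × 10 = 470 N acts straight down.
Horizontal: T_P cos 41.9° = T_Q cos 31.2°  →  T_P = 1.149 T_Q.
Vertical: T_P sin 41.9° + T_Q sin 31.2° = 470.
Substituting the horizontal relation into the vertical equation gives 1.286 T_Q = 470, so T_Q = 365.6 N.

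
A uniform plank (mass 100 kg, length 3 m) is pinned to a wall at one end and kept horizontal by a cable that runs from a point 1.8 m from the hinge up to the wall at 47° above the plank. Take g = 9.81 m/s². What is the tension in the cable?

Take torques about the hinge: T sin 47° · 1.8 = 100×9.81×1.5 = 1471.5 N·m.
So T = 1471.5 / (0.7314 × 1.8) = 1117.8 N.

T ≈ 1120 N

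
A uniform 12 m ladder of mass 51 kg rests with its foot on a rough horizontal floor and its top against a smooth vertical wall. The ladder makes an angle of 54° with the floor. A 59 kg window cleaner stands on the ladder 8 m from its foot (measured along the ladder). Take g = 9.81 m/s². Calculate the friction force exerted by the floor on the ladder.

f ≈ 462 N

Torques about the foot: N_wall · 12 sin 54° = 51×9.81×6 cos 54° + 59×9.81×8 cos 54° → N_wall = 462.09 N.
ΣF_x = 0: f_floor = N_wall = 462.09 N.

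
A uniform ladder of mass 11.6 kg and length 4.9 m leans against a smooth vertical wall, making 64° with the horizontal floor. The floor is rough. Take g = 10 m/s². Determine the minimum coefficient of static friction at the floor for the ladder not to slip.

μ_min ≈ 0.244

ΣF_y = 0: N_floor = 11.6×10 = 116 N.
Torques about the foot: N_wall · 4.9 sin 64° = 11.6×10×2.45 cos 64° → N_wall = 28.288 N.
ΣF_x = 0: f_floor = N_wall = 28.288 N.
μ_min = f_floor / N_floor = 28.288 / 116 = 0.2439.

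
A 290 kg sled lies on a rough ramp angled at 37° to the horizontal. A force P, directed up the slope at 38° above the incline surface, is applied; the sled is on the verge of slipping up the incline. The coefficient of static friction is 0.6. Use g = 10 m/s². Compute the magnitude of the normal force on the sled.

On the verge of sliding up the incline, friction equals μN and acts down the slope.
Perpendicular: N + P sin 38° = W cos 37° = 2316 N.
Along incline: P cos 38° = W sin 37° + μN  with W sin 37° = 1745 N.
Solving the pair for P and N: P = 2709 N, N = 648.5 N (and f = μN = 389.1 N).

N ≈ 648 N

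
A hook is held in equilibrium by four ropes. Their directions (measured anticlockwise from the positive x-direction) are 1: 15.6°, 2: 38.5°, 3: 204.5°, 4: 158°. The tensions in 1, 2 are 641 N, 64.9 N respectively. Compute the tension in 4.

Resolve: ΣF_x = 641 cos 15.6° + 64.9 cos 38.5° + T_3 cos 204.5° + T_4 cos 158° = 0.
        ΣF_y = 641 sin 15.6° + 64.9 sin 38.5° + T_3 sin 204.5° + T_4 sin 158° = 0.
The known terms sum to (668.2, 212.8) N, so -0.9100 T_3 − 0.9272 T_4 = -668.2 and -0.4147 T_3 + 0.3746 T_4 = -212.8.
Solving simultaneously: T_3 = 617 N, T_4 = 115.1 N.

T_4 ≈ 115 N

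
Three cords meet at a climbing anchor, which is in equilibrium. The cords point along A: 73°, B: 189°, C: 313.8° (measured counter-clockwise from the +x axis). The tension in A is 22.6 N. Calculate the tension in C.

Resolve: ΣF_x = 22.6 cos 73° + T_B cos 189° + T_C cos 313.8° = 0.
        ΣF_y = 22.6 sin 73° + T_B sin 189° + T_C sin 313.8° = 0.
The known terms sum to (6.608, 21.61) N, so -0.9877 T_B + 0.6921 T_C = -6.608 and -0.1564 T_B − 0.7218 T_C = -21.61.
Solving simultaneously: T_B = 24.02 N, T_C = 24.74 N.

T_C ≈ 24.7 N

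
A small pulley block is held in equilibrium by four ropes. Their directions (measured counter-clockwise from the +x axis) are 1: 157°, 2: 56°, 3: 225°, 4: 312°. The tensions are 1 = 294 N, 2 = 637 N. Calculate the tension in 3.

Resolve: ΣF_x = 294 cos 157° + 637 cos 56° + T_3 cos 225° + T_4 cos 312° = 0.
        ΣF_y = 294 sin 157° + 637 sin 56° + T_3 sin 225° + T_4 sin 312° = 0.
The known terms sum to (85.58, 643) N, so -0.7071 T_3 + 0.6691 T_4 = -85.58 and -0.7071 T_3 − 0.7431 T_4 = -643.
Solving simultaneously: T_3 = 494.5 N, T_4 = 394.7 N.

T_3 ≈ 495 N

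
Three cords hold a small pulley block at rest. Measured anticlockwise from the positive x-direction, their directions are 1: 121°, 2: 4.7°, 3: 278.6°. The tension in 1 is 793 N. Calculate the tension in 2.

T_2 ≈ 303 N

Resolve: ΣF_x = 793 cos 121° + T_2 cos 4.7° + T_3 cos 278.6° = 0.
        ΣF_y = 793 sin 121° + T_2 sin 4.7° + T_3 sin 278.6° = 0.
The known terms sum to (-408.4, 679.7) N, so 0.9966 T_2 + 0.1495 T_3 = 408.4 and 0.0819 T_2 − 0.9888 T_3 = -679.7.
Solving simultaneously: T_2 = 302.9 N, T_3 = 712.6 N.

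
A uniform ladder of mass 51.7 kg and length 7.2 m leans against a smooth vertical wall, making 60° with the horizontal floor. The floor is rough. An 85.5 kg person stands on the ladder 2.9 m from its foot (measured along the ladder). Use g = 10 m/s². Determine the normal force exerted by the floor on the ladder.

ΣF_y = 0: N_floor = 51.7×10 + 85.5×10 = 1372 N.

N_floor ≈ 1370 N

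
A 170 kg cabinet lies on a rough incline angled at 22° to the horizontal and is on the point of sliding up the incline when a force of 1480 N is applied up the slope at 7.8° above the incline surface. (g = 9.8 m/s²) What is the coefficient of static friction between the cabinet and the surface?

On the verge of sliding up the incline, friction is at its maximum μN and acts down the slope.
Perpendicular to incline: N = W cos 22° − P sin 7.8° = 1545 − 200.9 = 1344 N.
Along incline: P cos 7.8° − μN = W sin 22° → μ = −(W sin 22° − P cos 7.8°) / N = 0.6267.

μ ≈ 0.627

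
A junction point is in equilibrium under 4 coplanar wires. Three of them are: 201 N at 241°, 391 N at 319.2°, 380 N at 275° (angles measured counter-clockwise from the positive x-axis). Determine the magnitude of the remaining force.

F ≈ 842 N

Sum the known components: ΣF_x = 231.7 N, ΣF_y = -809.8 N.
For equilibrium the remaining force must supply (−ΣF_x, −ΣF_y) = (-231.7, 809.8) N.
Magnitude = √((-231.7)² + (809.8)²) = 842.3 N; direction = atan2(809.8, -231.7) = 106.0°.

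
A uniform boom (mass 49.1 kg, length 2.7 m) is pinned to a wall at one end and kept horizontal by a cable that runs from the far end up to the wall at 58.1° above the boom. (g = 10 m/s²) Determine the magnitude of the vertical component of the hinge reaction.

|H_y| ≈ 246 N

Take torques about the hinge: T sin 58.1° · 2.7 = 49.1×10×1.35 = 662.85 N·m.
So T = 662.85 / (0.8490 × 2.7) = 289.17 N.
ΣF_y = 0: H_y = (49.1×10) − T sin 58.1° = 491 − 245.5 = 245.5 N.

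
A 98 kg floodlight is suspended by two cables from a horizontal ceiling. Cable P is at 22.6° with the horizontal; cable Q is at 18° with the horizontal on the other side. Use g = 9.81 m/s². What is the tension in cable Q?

Weight W = 98 × 9.81 = 961.4 N acts straight down.
Horizontal: T_P cos 22.6° = T_Q cos 18°  →  T_P = 1.03 T_Q.
Vertical: T_P sin 22.6° + T_Q sin 18° = 961.4.
Substituting the horizontal relation into the vertical equation gives 0.7049 T_Q = 961.4, so T_Q = 1364 N.

T_Q ≈ 1360 N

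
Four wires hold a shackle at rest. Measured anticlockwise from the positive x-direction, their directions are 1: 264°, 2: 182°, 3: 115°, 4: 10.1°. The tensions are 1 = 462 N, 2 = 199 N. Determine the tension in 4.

Resolve: ΣF_x = 462 cos 264° + 199 cos 182° + T_3 cos 115° + T_4 cos 10.1° = 0.
        ΣF_y = 462 sin 264° + 199 sin 182° + T_3 sin 115° + T_4 sin 10.1° = 0.
The known terms sum to (-247.2, -466.4) N, so -0.4226 T_3 + 0.9845 T_4 = 247.2 and 0.9063 T_3 + 0.1754 T_4 = 466.4.
Solving simultaneously: T_3 = 430.3 N, T_4 = 435.8 N.

T_4 ≈ 436 N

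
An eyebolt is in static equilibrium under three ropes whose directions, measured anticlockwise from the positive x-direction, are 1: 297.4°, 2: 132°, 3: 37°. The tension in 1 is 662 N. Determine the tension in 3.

Resolve: ΣF_x = 662 cos 297.4° + T_2 cos 132° + T_3 cos 37° = 0.
        ΣF_y = 662 sin 297.4° + T_2 sin 132° + T_3 sin 37° = 0.
The known terms sum to (304.7, -587.7) N, so -0.6691 T_2 + 0.7986 T_3 = -304.7 and 0.7431 T_2 + 0.6018 T_3 = 587.7.
Solving simultaneously: T_2 = 655.2 N, T_3 = 167.5 N.

T_3 ≈ 168 N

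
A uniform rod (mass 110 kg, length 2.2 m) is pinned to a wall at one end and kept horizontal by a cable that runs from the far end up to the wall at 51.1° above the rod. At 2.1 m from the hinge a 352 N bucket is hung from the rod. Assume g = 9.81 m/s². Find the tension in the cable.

T ≈ 1130 N

Take torques about the hinge: T sin 51.1° · 2.2 = 110×9.81×1.1 + 352×2.1 = 1926.2 N·m.
So T = 1926.2 / (0.7782 × 2.2) = 1125 N.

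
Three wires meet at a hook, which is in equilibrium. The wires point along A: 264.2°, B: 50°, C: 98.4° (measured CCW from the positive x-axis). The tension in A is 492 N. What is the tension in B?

Resolve: ΣF_x = 492 cos 264.2° + T_B cos 50° + T_C cos 98.4° = 0.
        ΣF_y = 492 sin 264.2° + T_B sin 50° + T_C sin 98.4° = 0.
The known terms sum to (-49.72, -489.5) N, so 0.6428 T_B − 0.1461 T_C = 49.72 and 0.7660 T_B + 0.9893 T_C = 489.5.
Solving simultaneously: T_B = 161.4 N, T_C = 369.8 N.

T_B ≈ 161 N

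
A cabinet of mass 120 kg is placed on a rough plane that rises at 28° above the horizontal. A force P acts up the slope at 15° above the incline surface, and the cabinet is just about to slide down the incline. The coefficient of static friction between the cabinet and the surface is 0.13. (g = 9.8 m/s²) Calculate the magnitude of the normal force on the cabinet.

N ≈ 923 N

On the verge of sliding down the incline, friction equals μN and acts up the slope.
Perpendicular: N + P sin 15° = W cos 28° = 1038 N.
Along incline: P cos 15° + μN = W sin 28° with W sin 28° = 552.1 N.
Solving the pair for P and N: P = 447.4 N, N = 922.5 N (and f = μN = 119.9 N).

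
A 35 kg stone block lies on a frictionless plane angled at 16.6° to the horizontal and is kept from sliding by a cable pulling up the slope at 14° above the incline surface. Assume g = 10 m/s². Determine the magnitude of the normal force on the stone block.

N ≈ 310 N

Take axes along and perpendicular to the incline. Weight components: W sin 16.6° = 99.99 N down-slope, W cos 16.6° = 335.4 N into the surface.
Along incline: T cos 14° = W sin 16.6° → T = 103.1 N.
Perpendicular: N = W cos 16.6° − T sin 14° = 310.5 N.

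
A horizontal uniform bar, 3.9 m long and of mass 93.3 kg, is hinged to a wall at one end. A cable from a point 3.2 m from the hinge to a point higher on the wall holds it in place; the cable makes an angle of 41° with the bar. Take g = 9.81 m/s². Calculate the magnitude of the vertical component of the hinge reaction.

|H_y| ≈ 358 N

Take torques about the hinge: T sin 41° · 3.2 = 93.3×9.81×1.95 = 1784.8 N·m.
So T = 1784.8 / (0.6561 × 3.2) = 850.14 N.
ΣF_y = 0: H_y = (93.3×9.81) − T sin 41° = 915.27 − 557.74 = 357.53 N.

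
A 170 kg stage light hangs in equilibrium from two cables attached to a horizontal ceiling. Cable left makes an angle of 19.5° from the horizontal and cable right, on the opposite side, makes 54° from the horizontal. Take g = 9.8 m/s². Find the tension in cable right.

T_right ≈ 1640 N

Weight W = 170 × 9.8 = 1666 N acts straight down.
Horizontal: T_left cos 19.5° = T_right cos 54°  →  T_left = 0.6236 T_right.
Vertical: T_left sin 19.5° + T_right sin 54° = 1666.
Substituting the horizontal relation into the vertical equation gives 1.017 T_right = 1666, so T_right = 1638 N.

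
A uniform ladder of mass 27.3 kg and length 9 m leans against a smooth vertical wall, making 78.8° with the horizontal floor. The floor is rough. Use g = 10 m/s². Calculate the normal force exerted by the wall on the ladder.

Torques about the foot: N_wall · 9 sin 78.8° = 27.3×10×4.5 cos 78.8° → N_wall = 27.028 N.

N_wall ≈ 27 N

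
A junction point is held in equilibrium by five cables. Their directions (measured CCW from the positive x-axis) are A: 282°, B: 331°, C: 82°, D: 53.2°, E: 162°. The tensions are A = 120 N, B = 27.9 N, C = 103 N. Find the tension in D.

T_D ≈ 8.25 N

Resolve: ΣF_x = 120 cos 282° + 27.9 cos 331° + 103 cos 82° + T_D cos 53.2° + T_E cos 162° = 0.
        ΣF_y = 120 sin 282° + 27.9 sin 331° + 103 sin 82° + T_D sin 53.2° + T_E sin 162° = 0.
The known terms sum to (63.69, -28.91) N, so 0.5990 T_D − 0.9511 T_E = -63.69 and 0.8007 T_D + 0.3090 T_E = 28.91.
Solving simultaneously: T_D = 8.252 N, T_E = 72.16 N.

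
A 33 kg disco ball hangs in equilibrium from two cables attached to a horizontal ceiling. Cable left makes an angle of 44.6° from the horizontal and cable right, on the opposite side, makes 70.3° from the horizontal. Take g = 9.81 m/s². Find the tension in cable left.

T_left ≈ 120 N

Weight W = 33 × 9.81 = 323.7 N acts straight down.
Horizontal: T_left cos 44.6° = T_right cos 70.3°  →  T_right = 2.112 T_left.
Vertical: T_left sin 44.6° + T_right sin 70.3° = 323.7.
Substituting the horizontal relation into the vertical equation gives 2.691 T_left = 323.7, so T_left = 120.3 N.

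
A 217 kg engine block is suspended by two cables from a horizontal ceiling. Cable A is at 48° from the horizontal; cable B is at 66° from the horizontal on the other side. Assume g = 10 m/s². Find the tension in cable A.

T_A ≈ 966 N

Weight W = 217 × 10 = 2170 N acts straight down.
Horizontal: T_A cos 48° = T_B cos 66°  →  T_B = 1.645 T_A.
Vertical: T_A sin 48° + T_B sin 66° = 2170.
Substituting the horizontal relation into the vertical equation gives 2.246 T_A = 2170, so T_A = 966.1 N.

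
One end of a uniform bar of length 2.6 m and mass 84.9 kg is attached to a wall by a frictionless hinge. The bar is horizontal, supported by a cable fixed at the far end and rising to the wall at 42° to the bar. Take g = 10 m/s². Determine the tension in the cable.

Take torques about the hinge: T sin 42° · 2.6 = 84.9×10×1.3 = 1103.7 N·m.
So T = 1103.7 / (0.6691 × 2.6) = 634.41 N.

T ≈ 634 N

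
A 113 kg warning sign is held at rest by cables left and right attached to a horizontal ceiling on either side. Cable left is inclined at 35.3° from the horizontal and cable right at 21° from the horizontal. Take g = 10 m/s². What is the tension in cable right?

Weight W = 113 × 10 = 1130 N acts straight down.
Horizontal: T_left cos 35.3° = T_right cos 21°  →  T_left = 1.144 T_right.
Vertical: T_left sin 35.3° + T_right sin 21° = 1130.
Substituting the horizontal relation into the vertical equation gives 1.019 T_right = 1130, so T_right = 1109 N.

T_right ≈ 1110 N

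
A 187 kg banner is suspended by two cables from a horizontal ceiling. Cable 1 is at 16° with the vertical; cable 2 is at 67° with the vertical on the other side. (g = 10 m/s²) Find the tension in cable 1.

Angles from the horizontal: cable 1 is 90° − 16° = 74°, cable 2 is 90° − 67° = 23°.
Weight W = 187 × 10 = 1870 N acts straight down.
Horizontal: T_1 cos 74° = T_2 cos 23°  →  T_2 = 0.2994 T_1.
Vertical: T_1 sin 74° + T_2 sin 23° = 1870.
Substituting the horizontal relation into the vertical equation gives 1.078 T_1 = 1870, so T_1 = 1734 N.

T_1 ≈ 1730 N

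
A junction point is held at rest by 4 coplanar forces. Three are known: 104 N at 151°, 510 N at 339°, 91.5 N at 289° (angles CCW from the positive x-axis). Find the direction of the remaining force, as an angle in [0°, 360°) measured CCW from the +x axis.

θ ≈ 152°

Sum the known components: ΣF_x = 415 N, ΣF_y = -218.9 N.
For equilibrium the remaining force must supply (−ΣF_x, −ΣF_y) = (-415, 218.9) N.
Magnitude = √((-415)² + (218.9)²) = 469.1 N; direction = atan2(218.9, -415) = 152.2°.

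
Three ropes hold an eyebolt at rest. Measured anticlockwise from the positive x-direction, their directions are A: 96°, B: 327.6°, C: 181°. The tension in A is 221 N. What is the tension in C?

T_C ≈ 315 N

Resolve: ΣF_x = 221 cos 96° + T_B cos 327.6° + T_C cos 181° = 0.
        ΣF_y = 221 sin 96° + T_B sin 327.6° + T_C sin 181° = 0.
The known terms sum to (-23.1, 219.8) N, so 0.8443 T_B − 0.9998 T_C = 23.1 and -0.5358 T_B − 0.0175 T_C = -219.8.
Solving simultaneously: T_B = 399.9 N, T_C = 314.6 N.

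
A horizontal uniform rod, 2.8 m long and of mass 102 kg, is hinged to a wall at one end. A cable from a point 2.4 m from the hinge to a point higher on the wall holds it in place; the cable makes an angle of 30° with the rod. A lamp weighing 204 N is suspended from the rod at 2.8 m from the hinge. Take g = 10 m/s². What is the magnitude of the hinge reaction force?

|H| ≈ 1490 N

Take torques about the hinge: T sin 30° · 2.4 = 102×10×1.4 + 204×2.8 = 1999.2 N·m.
So T = 1999.2 / (0.5000 × 2.4) = 1666 N.
ΣF_x = 0: H_x = T cos 30° = 1442.8 N.
ΣF_y = 0: H_y = (102×10 + 204) − T sin 30° = 1224 − 833 = 391 N.
|H| = √(H_x² + H_y²) = √((1442.8)² + (391)²) = 1494.8 N.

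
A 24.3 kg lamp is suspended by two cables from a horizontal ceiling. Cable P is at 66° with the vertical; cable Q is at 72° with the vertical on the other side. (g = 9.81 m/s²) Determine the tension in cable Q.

Angles from the horizontal: cable P is 90° − 66° = 24°, cable Q is 90° − 72° = 18°.
Weight W = 24.3 × 9.81 = 238.4 N acts straight down.
Horizontal: T_P cos 24° = T_Q cos 18°  →  T_P = 1.041 T_Q.
Vertical: T_P sin 24° + T_Q sin 18° = 238.4.
Substituting the horizontal relation into the vertical equation gives 0.7325 T_Q = 238.4, so T_Q = 325.5 N.

T_Q ≈ 325 N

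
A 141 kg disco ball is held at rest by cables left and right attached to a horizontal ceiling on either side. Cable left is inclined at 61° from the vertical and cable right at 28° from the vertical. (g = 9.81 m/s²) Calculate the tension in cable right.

Angles from the horizontal: cable left is 90° − 61° = 29°, cable right is 90° − 28° = 62°.
Weight W = 141 × 9.81 = 1383 N acts straight down.
Horizontal: T_left cos 29° = T_right cos 62°  →  T_left = 0.5368 T_right.
Vertical: T_left sin 29° + T_right sin 62° = 1383.
Substituting the horizontal relation into the vertical equation gives 1.143 T_right = 1383, so T_right = 1210 N.

T_right ≈ 1210 N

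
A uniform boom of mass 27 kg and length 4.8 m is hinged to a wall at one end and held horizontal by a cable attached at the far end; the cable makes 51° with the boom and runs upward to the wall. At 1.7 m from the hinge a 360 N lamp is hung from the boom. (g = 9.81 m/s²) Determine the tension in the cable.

T ≈ 334 N

Take torques about the hinge: T sin 51° · 4.8 = 27×9.81×2.4 + 360×1.7 = 1247.7 N·m.
So T = 1247.7 / (0.7771 × 4.8) = 334.47 N.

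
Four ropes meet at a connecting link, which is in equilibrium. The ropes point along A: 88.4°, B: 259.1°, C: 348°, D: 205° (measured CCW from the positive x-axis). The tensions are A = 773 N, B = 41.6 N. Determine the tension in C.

T_C ≈ 1090 N

Resolve: ΣF_x = 773 cos 88.4° + 41.6 cos 259.1° + T_C cos 348° + T_D cos 205° = 0.
        ΣF_y = 773 sin 88.4° + 41.6 sin 259.1° + T_C sin 348° + T_D sin 205° = 0.
The known terms sum to (13.72, 731.8) N, so 0.9781 T_C − 0.9063 T_D = -13.72 and -0.2079 T_C − 0.4226 T_D = -731.8.
Solving simultaneously: T_C = 1093 N, T_D = 1194 N.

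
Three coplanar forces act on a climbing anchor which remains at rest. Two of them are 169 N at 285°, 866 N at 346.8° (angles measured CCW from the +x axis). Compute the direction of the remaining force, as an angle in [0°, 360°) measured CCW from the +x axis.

θ ≈ 158°

Sum the known components: ΣF_x = 886.9 N, ΣF_y = -361 N.
For equilibrium the remaining force must supply (−ΣF_x, −ΣF_y) = (-886.9, 361) N.
Magnitude = √((-886.9)² + (361)²) = 957.5 N; direction = atan2(361, -886.9) = 157.9°.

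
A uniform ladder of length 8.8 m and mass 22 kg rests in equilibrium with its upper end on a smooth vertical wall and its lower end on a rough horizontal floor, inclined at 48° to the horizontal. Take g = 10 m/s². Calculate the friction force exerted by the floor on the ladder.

f ≈ 99 N

Torques about the foot: N_wall · 8.8 sin 48° = 22×10×4.4 cos 48° → N_wall = 99.044 N.
ΣF_x = 0: f_floor = N_wall = 99.044 N.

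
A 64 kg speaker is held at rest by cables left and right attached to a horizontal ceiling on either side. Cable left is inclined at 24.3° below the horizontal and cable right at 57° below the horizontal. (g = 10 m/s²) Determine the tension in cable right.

Weight W = 64 × 10 = 640 N acts straight down.
Horizontal: T_left cos 24.3° = T_right cos 57°  →  T_left = 0.5976 T_right.
Vertical: T_left sin 24.3° + T_right sin 57° = 640.
Substituting the horizontal relation into the vertical equation gives 1.085 T_right = 640, so T_right = 590.1 N.

T_right ≈ 590 N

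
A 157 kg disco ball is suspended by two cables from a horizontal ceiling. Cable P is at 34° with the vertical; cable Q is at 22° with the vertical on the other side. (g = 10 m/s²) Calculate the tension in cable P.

T_P ≈ 709 N

Angles from the horizontal: cable P is 90° − 34° = 56°, cable Q is 90° − 22° = 68°.
Weight W = 157 × 10 = 1570 N acts straight down.
Horizontal: T_P cos 56° = T_Q cos 68°  →  T_Q = 1.493 T_P.
Vertical: T_P sin 56° + T_Q sin 68° = 1570.
Substituting the horizontal relation into the vertical equation gives 2.213 T_P = 1570, so T_P = 709.4 N.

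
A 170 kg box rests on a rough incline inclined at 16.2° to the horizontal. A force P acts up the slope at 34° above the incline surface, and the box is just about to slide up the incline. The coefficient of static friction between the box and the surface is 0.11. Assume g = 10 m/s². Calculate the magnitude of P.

P ≈ 734 N

On the verge of sliding up the incline, friction equals μN and acts down the slope.
Perpendicular: N + P sin 34° = W cos 16.2° = 1632 N.
Along incline: P cos 34° = W sin 16.2° + μN  with W sin 16.2° = 474.3 N.
Solving the pair for P and N: P = 734.2 N, N = 1222 N (and f = μN = 134.4 N).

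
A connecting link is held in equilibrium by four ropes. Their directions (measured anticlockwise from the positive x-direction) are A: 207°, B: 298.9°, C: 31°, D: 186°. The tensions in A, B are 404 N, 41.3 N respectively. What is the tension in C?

Resolve: ΣF_x = 404 cos 207° + 41.3 cos 298.9° + T_C cos 31° + T_D cos 186° = 0.
        ΣF_y = 404 sin 207° + 41.3 sin 298.9° + T_C sin 31° + T_D sin 186° = 0.
The known terms sum to (-340, -219.6) N, so 0.8572 T_C − 0.9945 T_D = 340 and 0.5150 T_C − 0.1045 T_D = 219.6.
Solving simultaneously: T_C = 432.6 N, T_D = 30.98 N.

T_C ≈ 433 N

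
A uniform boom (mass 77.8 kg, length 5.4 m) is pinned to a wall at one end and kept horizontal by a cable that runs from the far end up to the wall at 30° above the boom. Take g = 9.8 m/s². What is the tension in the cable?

Take torques about the hinge: T sin 30° · 5.4 = 77.8×9.8×2.7 = 2058.6 N·m.
So T = 2058.6 / (0.5000 × 5.4) = 762.44 N.

T ≈ 762 N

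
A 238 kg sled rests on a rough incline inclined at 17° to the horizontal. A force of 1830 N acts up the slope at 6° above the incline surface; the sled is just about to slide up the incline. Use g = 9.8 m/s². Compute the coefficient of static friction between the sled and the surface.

On the verge of sliding up the incline, friction is at its maximum μN and acts down the slope.
Perpendicular to incline: N = W cos 17° − P sin 6° = 2230 − 191.3 = 2039 N.
Along incline: P cos 6° − μN = W sin 17° → μ = −(W sin 17° − P cos 6°) / N = 0.5581.

μ ≈ 0.558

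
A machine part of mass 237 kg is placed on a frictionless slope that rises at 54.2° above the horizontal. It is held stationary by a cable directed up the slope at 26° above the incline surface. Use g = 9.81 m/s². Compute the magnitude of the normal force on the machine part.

N ≈ 440 N

Take axes along and perpendicular to the incline. Weight components: W sin 54.2° = 1886 N down-slope, W cos 54.2° = 1360 N into the surface.
Along incline: T cos 26° = W sin 54.2° → T = 2098 N.
Perpendicular: N = W cos 54.2° − T sin 26° = 440.3 N.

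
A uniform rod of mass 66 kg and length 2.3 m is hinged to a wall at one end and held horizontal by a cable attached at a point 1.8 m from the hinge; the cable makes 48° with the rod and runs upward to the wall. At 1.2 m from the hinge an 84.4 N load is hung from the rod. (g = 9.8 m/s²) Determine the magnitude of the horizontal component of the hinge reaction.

Take torques about the hinge: T sin 48° · 1.8 = 66×9.8×1.15 + 84.4×1.2 = 845.1 N·m.
So T = 845.1 / (0.7431 × 1.8) = 631.77 N.
ΣF_x = 0: H_x = T cos 48° = 422.74 N.

H_x ≈ 423 N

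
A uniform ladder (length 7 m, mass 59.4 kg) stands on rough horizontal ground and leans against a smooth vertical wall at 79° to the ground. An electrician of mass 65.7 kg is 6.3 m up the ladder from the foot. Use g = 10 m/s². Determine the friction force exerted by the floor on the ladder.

Torques about the foot: N_wall · 7 sin 79° = 59.4×10×3.5 cos 79° + 65.7×10×6.3 cos 79° → N_wall = 172.67 N.
ΣF_x = 0: f_floor = N_wall = 172.67 N.

f ≈ 173 N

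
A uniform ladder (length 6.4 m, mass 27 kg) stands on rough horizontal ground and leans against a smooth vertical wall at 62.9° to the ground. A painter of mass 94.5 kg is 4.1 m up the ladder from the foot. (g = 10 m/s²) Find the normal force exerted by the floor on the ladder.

N_floor ≈ 1220 N

ΣF_y = 0: N_floor = 27×10 + 94.5×10 = 1215 N.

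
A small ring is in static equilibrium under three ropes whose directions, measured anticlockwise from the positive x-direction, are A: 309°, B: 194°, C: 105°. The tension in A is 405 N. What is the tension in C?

Resolve: ΣF_x = 405 cos 309° + T_B cos 194° + T_C cos 105° = 0.
        ΣF_y = 405 sin 309° + T_B sin 194° + T_C sin 105° = 0.
The known terms sum to (254.9, -314.7) N, so -0.9703 T_B − 0.2588 T_C = -254.9 and -0.2419 T_B + 0.9659 T_C = 314.7.
Solving simultaneously: T_B = 164.8 N, T_C = 367.1 N.

T_C ≈ 367 N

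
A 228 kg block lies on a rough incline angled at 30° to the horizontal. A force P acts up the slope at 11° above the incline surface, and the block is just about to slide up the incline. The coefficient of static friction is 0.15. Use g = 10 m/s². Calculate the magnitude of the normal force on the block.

On the verge of sliding up the incline, friction equals μN and acts down the slope.
Perpendicular: N + P sin 11° = W cos 30° = 1975 N.
Along incline: P cos 11° = W sin 30° + μN  with W sin 30° = 1140 N.
Solving the pair for P and N: P = 1422 N, N = 1703 N (and f = μN = 255.5 N).

N ≈ 1700 N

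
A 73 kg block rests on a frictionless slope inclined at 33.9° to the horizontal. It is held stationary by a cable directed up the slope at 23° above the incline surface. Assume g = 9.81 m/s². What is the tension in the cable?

Take axes along and perpendicular to the incline. Weight components: W sin 33.9° = 399.4 N down-slope, W cos 33.9° = 594.4 N into the surface.
Along incline: T cos 23° = W sin 33.9° → T = 433.9 N.
Perpendicular: N = W cos 33.9° − T sin 23° = 424.9 N.

T ≈ 434 N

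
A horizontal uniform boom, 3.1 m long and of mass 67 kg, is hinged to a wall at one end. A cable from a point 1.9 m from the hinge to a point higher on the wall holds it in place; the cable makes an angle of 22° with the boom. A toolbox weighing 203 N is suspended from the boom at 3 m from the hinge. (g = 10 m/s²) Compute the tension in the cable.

T ≈ 2310 N

Take torques about the hinge: T sin 22° · 1.9 = 67×10×1.55 + 203×3 = 1647.5 N·m.
So T = 1647.5 / (0.3746 × 1.9) = 2314.7 N.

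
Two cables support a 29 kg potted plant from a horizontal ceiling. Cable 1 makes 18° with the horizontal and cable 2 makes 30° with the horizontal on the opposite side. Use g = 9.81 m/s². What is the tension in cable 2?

Weight W = 29 × 9.81 = 284.5 N acts straight down.
Horizontal: T_1 cos 18° = T_2 cos 30°  →  T_1 = 0.9106 T_2.
Vertical: T_1 sin 18° + T_2 sin 30° = 284.5.
Substituting the horizontal relation into the vertical equation gives 0.7814 T_2 = 284.5, so T_2 = 364.1 N.

T_2 ≈ 364 N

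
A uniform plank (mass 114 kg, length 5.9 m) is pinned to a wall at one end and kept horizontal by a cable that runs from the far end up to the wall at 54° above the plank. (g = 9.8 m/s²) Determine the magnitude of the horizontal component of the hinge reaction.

H_x ≈ 406 N

Take torques about the hinge: T sin 54° · 5.9 = 114×9.8×2.95 = 3295.7 N·m.
So T = 3295.7 / (0.8090 × 5.9) = 690.47 N.
ΣF_x = 0: H_x = T cos 54° = 405.85 N.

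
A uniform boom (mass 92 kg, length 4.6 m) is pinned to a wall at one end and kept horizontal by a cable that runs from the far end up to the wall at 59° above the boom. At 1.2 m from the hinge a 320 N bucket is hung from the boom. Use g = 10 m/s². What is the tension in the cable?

Take torques about the hinge: T sin 59° · 4.6 = 92×10×2.3 + 320×1.2 = 2500 N·m.
So T = 2500 / (0.8572 × 4.6) = 634.04 N.

T ≈ 634 N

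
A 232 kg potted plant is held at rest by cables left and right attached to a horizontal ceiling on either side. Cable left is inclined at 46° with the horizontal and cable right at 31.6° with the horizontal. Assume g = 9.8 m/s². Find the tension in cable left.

Weight W = 232 × 9.8 = 2274 N acts straight down.
Horizontal: T_left cos 46° = T_right cos 31.6°  →  T_right = 0.8156 T_left.
Vertical: T_left sin 46° + T_right sin 31.6° = 2274.
Substituting the horizontal relation into the vertical equation gives 1.147 T_left = 2274, so T_left = 1983 N.

T_left ≈ 1980 N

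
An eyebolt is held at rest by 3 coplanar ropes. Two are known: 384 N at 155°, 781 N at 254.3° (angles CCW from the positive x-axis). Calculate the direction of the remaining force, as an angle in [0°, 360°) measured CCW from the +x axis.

Sum the known components: ΣF_x = -559.4 N, ΣF_y = -589.6 N.
For equilibrium the remaining force must supply (−ΣF_x, −ΣF_y) = (559.4, 589.6) N.
Magnitude = √((559.4)² + (589.6)²) = 812.7 N; direction = atan2(589.6, 559.4) = 46.5°.

θ ≈ 46.5°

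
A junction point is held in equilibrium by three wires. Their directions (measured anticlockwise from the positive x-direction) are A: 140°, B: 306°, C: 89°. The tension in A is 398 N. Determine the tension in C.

Resolve: ΣF_x = 398 cos 140° + T_B cos 306° + T_C cos 89° = 0.
        ΣF_y = 398 sin 140° + T_B sin 306° + T_C sin 89° = 0.
The known terms sum to (-304.9, 255.8) N, so 0.5878 T_B + 0.0175 T_C = 304.9 and -0.8090 T_B + 0.9998 T_C = -255.8.
Solving simultaneously: T_B = 514 N, T_C = 160 N.

T_C ≈ 160 N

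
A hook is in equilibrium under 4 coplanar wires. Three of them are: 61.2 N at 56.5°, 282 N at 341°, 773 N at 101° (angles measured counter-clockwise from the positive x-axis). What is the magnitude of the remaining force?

F ≈ 734 N

Sum the known components: ΣF_x = 152.9 N, ΣF_y = 718 N.
For equilibrium the remaining force must supply (−ΣF_x, −ΣF_y) = (-152.9, -718) N.
Magnitude = √((-152.9)² + (-718)²) = 734.1 N; direction = atan2(-718, -152.9) = 258.0°.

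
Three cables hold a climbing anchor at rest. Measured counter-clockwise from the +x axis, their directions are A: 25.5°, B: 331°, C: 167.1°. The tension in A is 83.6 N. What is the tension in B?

T_B ≈ 187 N

Resolve: ΣF_x = 83.6 cos 25.5° + T_B cos 331° + T_C cos 167.1° = 0.
        ΣF_y = 83.6 sin 25.5° + T_B sin 331° + T_C sin 167.1° = 0.
The known terms sum to (75.46, 35.99) N, so 0.8746 T_B − 0.9748 T_C = -75.46 and -0.4848 T_B + 0.2233 T_C = -35.99.
Solving simultaneously: T_B = 187.3 N, T_C = 245.4 N.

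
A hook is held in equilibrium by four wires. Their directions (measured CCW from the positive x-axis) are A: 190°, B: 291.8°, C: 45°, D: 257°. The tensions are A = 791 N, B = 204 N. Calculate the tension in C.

T_C ≈ 1150 N

Resolve: ΣF_x = 791 cos 190° + 204 cos 291.8° + T_C cos 45° + T_D cos 257° = 0.
        ΣF_y = 791 sin 190° + 204 sin 291.8° + T_C sin 45° + T_D sin 257° = 0.
The known terms sum to (-703.2, -326.8) N, so 0.7071 T_C − 0.2250 T_D = 703.2 and 0.7071 T_C − 0.9744 T_D = 326.8.
Solving simultaneously: T_C = 1154 N, T_D = 502.3 N.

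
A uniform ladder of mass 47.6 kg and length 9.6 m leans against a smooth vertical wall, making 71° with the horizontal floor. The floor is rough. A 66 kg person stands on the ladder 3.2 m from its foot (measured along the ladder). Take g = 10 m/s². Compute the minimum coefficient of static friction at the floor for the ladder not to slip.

μ_min ≈ 0.139

ΣF_y = 0: N_floor = 47.6×10 + 66×10 = 1136 N.
Torques about the foot: N_wall · 9.6 sin 71° = 47.6×10×4.8 cos 71° + 66×10×3.2 cos 71° → N_wall = 157.7 N.
ΣF_x = 0: f_floor = N_wall = 157.7 N.
μ_min = f_floor / N_floor = 157.7 / 1136 = 0.1388.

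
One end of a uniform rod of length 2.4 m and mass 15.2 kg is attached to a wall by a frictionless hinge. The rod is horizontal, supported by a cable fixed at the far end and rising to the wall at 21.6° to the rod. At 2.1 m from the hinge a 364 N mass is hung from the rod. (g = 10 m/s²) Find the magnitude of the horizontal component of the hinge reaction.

H_x ≈ 996 N

Take torques about the hinge: T sin 21.6° · 2.4 = 15.2×10×1.2 + 364×2.1 = 946.8 N·m.
So T = 946.8 / (0.3681 × 2.4) = 1071.6 N.
ΣF_x = 0: H_x = T cos 21.6° = 996.39 N.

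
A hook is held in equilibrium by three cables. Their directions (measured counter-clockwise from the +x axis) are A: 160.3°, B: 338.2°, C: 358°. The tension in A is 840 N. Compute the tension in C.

T_C ≈ 90.9 N

Resolve: ΣF_x = 840 cos 160.3° + T_B cos 338.2° + T_C cos 358° = 0.
        ΣF_y = 840 sin 160.3° + T_B sin 338.2° + T_C sin 358° = 0.
The known terms sum to (-790.8, 283.2) N, so 0.9285 T_B + 0.9994 T_C = 790.8 and -0.3714 T_B − 0.0349 T_C = -283.2.
Solving simultaneously: T_B = 753.9 N, T_C = 90.87 N.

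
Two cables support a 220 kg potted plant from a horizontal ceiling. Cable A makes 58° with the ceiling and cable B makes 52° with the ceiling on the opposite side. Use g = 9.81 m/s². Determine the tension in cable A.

T_A ≈ 1410 N

Weight W = 220 × 9.81 = 2158 N acts straight down.
Horizontal: T_A cos 58° = T_B cos 52°  →  T_B = 0.8607 T_A.
Vertical: T_A sin 58° + T_B sin 52° = 2158.
Substituting the horizontal relation into the vertical equation gives 1.526 T_A = 2158, so T_A = 1414 N.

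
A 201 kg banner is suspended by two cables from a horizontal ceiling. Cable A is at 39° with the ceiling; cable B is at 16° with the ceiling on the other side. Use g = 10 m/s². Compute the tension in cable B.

T_B ≈ 1910 N

Weight W = 201 × 10 = 2010 N acts straight down.
Horizontal: T_A cos 39° = T_B cos 16°  →  T_A = 1.237 T_B.
Vertical: T_A sin 39° + T_B sin 16° = 2010.
Substituting the horizontal relation into the vertical equation gives 1.054 T_B = 2010, so T_B = 1907 N.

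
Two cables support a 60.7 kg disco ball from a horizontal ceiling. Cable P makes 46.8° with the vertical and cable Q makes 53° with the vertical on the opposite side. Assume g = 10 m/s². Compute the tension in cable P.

Angles from the horizontal: cable P is 90° − 46.8° = 43.2°, cable Q is 90° − 53° = 37°.
Weight W = 60.7 × 10 = 607 N acts straight down.
Horizontal: T_P cos 43.2° = T_Q cos 37°  →  T_Q = 0.9128 T_P.
Vertical: T_P sin 43.2° + T_Q sin 37° = 607.
Substituting the horizontal relation into the vertical equation gives 1.234 T_P = 607, so T_P = 492 N.

T_P ≈ 492 N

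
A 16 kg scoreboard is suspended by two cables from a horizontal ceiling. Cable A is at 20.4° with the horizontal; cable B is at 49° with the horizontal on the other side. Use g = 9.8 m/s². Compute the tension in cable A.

Weight W = 16 × 9.8 = 156.8 N acts straight down.
Horizontal: T_A cos 20.4° = T_B cos 49°  →  T_B = 1.429 T_A.
Vertical: T_A sin 20.4° + T_B sin 49° = 156.8.
Substituting the horizontal relation into the vertical equation gives 1.427 T_A = 156.8, so T_A = 109.9 N.

T_A ≈ 110 N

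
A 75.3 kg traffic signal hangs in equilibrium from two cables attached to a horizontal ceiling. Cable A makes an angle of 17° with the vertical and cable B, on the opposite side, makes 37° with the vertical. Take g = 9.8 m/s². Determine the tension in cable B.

T_B ≈ 267 N

Angles from the horizontal: cable A is 90° − 17° = 73°, cable B is 90° − 37° = 53°.
Weight W = 75.3 × 9.8 = 737.9 N acts straight down.
Horizontal: T_A cos 73° = T_B cos 53°  →  T_A = 2.058 T_B.
Vertical: T_A sin 73° + T_B sin 53° = 737.9.
Substituting the horizontal relation into the vertical equation gives 2.767 T_B = 737.9, so T_B = 266.7 N.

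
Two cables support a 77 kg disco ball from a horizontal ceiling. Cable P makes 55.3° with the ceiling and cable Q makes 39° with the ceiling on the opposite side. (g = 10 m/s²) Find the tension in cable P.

Weight W = 77 × 10 = 770 N acts straight down.
Horizontal: T_P cos 55.3° = T_Q cos 39°  →  T_Q = 0.7325 T_P.
Vertical: T_P sin 55.3° + T_Q sin 39° = 770.
Substituting the horizontal relation into the vertical equation gives 1.283 T_P = 770, so T_P = 600.1 N.

T_P ≈ 600 N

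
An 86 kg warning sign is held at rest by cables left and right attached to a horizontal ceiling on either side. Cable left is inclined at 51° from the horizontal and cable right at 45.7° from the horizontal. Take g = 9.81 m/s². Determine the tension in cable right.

T_right ≈ 535 N

Weight W = 86 × 9.81 = 843.7 N acts straight down.
Horizontal: T_left cos 51° = T_right cos 45.7°  →  T_left = 1.11 T_right.
Vertical: T_left sin 51° + T_right sin 45.7° = 843.7.
Substituting the horizontal relation into the vertical equation gives 1.578 T_right = 843.7, so T_right = 534.6 N.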